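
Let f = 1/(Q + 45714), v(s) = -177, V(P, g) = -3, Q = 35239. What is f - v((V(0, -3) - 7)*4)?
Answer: 14328682/80953 ≈ 177.00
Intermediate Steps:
f = 1/80953 (f = 1/(35239 + 45714) = 1/80953 ≈ 1.2353e-5)
f - v((V(0, -3) - 7)*4) = 1/80953 - 1*(-177) = 1/80953 + 177 = 14328682/80953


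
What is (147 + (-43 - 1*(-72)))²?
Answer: 30976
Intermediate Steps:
(147 + (-43 - 1*(-72)))² = (147 + (-43 + 72))² = (147 + 29)² = 176² = 30976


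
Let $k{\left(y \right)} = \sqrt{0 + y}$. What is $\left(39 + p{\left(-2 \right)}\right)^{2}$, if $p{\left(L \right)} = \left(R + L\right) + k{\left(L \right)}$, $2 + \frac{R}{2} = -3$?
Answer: $\left(27 + i \sqrt{2}\right)^{2} \approx 727.0 + 76.368 i$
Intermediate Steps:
$R = -10$ ($R = -4 + 2 \left(-3\right) = -4 - 6 = -10$)
$k{\left(y \right)} = \sqrt{y}$
$p{\left(L \right)} = -10 + L + \sqrt{L}$ ($p{\left(L \right)} = \left(-10 + L\right) + \sqrt{L} = -10 + L + \sqrt{L}$)
$\left(39 + p{\left(-2 \right)}\right)^{2} = \left(39 - \left(12 - i \sqrt{2}\right)\right)^{2} = \left(27 + i \sqrt{2}\right)^{2}$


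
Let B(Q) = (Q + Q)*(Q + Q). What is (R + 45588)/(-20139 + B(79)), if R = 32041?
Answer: 77629/4825 ≈ 16.089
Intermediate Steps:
B(Q) = 4*Q² (B(Q) = (2*Q)*(2*Q) = 4*Q²)
(R + 45588)/(-20139 + B(79)) = (32041 + 45588)/(-20139 + 4*79²) = 77629/(-20139 + 4*6241) = 77629/(-20139 + 24964) = 77629/4825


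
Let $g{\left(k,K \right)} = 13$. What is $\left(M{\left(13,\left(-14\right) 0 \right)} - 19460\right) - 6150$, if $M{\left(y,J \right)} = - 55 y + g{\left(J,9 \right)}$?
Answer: $-26312$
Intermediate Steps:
$M{\left(y,J \right)} = 13 - 55 y$ ($M{\left(y,J \right)} = - 55 y + 13 = 13 - 55 y$)
$\left(M{\left(13,\left(-14\right) 0 \right)} - 19460\right) - 6150 = \left(\left(13 - 715\right) - 19460\right) - 6150 = \left(-702 - 19460\right) - 6150 = -20162 - 6150 = -26312$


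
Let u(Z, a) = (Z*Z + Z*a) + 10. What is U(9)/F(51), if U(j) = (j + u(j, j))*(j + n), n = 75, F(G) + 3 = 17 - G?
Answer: -15204/37 ≈ -410.92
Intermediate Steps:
F(G) = 14 - G (F(G) = -3 + (17 - G) = 14 - G)
u(Z, a) = 10 + Z² + Z*a (u(Z, a) = (Z² + Z*a) + 10 = 10 + Z² + Z*a)
U(j) = (75 + j)*(10 + j + 2*j²) (U(j) = (j + (10 + j² + j*j))*(j + 75) = (j + (10 + j² + j²))*(75 + j) = (j + (10 + 2*j²))*(75 + j) = (10 + j + 2*j²)*(75 + j) = (75 + j)*(10 + j + 2*j²))
U(9)/F(51) = (750 + 2*9³ + 85*9 + 151*9²)/(14 - 1*51) = (750 + 2*729 + 765 + 151*81)/(14 - 51) = (750 + 1458 + 765 + 12231)/(-37) = 15204*(-1/37) = -15204/37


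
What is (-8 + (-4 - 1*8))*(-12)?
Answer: 240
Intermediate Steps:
(-8 + (-4 - 1*8))*(-12) = (-8 + (-4 - 8))*(-12) = (-8 - 12)*(-12) = -20*(-12) = 240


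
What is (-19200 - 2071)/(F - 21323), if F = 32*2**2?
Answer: 21271/21195 ≈ 1.0036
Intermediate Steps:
F = 128 (F = 32*4 = 128)
(-19200 - 2071)/(F - 21323) = (-19200 - 2071)/(128 - 21323) = -21271/(-21195) = -21271*(-1/21195) = 21271/21195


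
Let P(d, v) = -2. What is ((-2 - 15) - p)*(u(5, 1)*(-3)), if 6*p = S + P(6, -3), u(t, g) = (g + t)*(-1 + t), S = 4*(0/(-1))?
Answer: 1200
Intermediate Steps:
S = 0 (S = 4*(0*(-1)) = 4*0 = 0)
u(t, g) = (-1 + t)*(g + t)
p = -⅓ (p = (0 - 2)/6 = (⅙)*(-2) = -⅓ ≈ -0.33333)
((-2 - 15) - p)*(u(5, 1)*(-3)) = ((-2 - 15) - 1*(-⅓))*((5² - 1*1 - 1*5 + 1*5)*(-3)) = (-17 + ⅓)*((25 - 1 - 5 + 5)*(-3)) = -400*(-3) = -50/3*(-72) = 1200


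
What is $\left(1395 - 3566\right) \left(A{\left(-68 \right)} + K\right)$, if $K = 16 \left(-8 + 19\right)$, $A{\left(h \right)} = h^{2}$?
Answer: $-10420800$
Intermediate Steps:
$K = 176$ ($K = 16 \cdot 11 = 176$)
$\left(1395 - 3566\right) \left(A{\left(-68 \right)} + K\right) = \left(1395 - 3566\right) \left(\left(-68\right)^{2} + 176\right) = - 2171 \left(4624 + 176\right) = \left(-2171\right) 4800 = -10420800$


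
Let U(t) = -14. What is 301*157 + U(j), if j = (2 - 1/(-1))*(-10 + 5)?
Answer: 47243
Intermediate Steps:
j = -15 (j = (2 - 1*(-1))*(-5) = (2 + 1)*(-5) = 3*(-5) = -15)
301*157 + U(j) = 301*157 - 14 = 47257 - 14 = 47243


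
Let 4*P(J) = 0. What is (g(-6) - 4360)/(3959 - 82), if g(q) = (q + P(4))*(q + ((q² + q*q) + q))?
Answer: -4720/3877 ≈ -1.2174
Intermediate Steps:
P(J) = 0 (P(J) = (¼)*0 = 0)
g(q) = q*(2*q + 2*q²) (g(q) = (q + 0)*(q + ((q² + q*q) + q)) = q*(q + ((q² + q²) + q)) = q*(q + (2*q² + q)) = q*(q + (q + 2*q²)) = q*(2*q + 2*q²))
(g(-6) - 4360)/(3959 - 82) = (2*(-6)²*(1 - 6) - 4360)/(3959 - 82) = (2*36*(-5) - 4360)/3877 = (-360 - 4360)*(1/3877) = -4720*1/3877 = -4720/3877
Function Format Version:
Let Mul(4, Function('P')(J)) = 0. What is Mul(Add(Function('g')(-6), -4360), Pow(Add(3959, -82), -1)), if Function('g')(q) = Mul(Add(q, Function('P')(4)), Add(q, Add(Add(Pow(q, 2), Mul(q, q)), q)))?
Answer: Rational(-4720, 3877) ≈ -1.2174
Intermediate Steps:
Function('P')(J) = 0 (Function('P')(J) = Mul(Rational(1, 4), 0) = 0)
Function('g')(q) = Mul(q, Add(Mul(2, q), Mul(2, Pow(q, 2)))) (Function('g')(q) = Mul(Add(q, 0), Add(q, Add(Add(Pow(q, 2), Mul(q, q)), q))) = Mul(q, Add(q, Add(Add(Pow(q, 2), Pow(q, 2)), q))) = Mul(q, Add(q, Add(Mul(2, Pow(q, 2)), q))) = Mul(q, Add(q, Add(q, Mul(2, Pow(q, 2))))) = Mul(q, Add(Mul(2, q), Mul(2, Pow(q, 2)))))
Mul(Add(Function('g')(-6), -4360), Pow(Add(3959, -82), -1)) = Mul(Add(Mul(2, Pow(-6, 2), Add(1, -6)), -4360), Pow(Add(3959, -82), -1)) = Mul(Add(Mul(2, 36, -5), -4360), Pow(3877, -1)) = Mul(Add(-360, -4360), Rational(1, 3877)) = Mul(-4720, Rational(1, 3877)) = Rational(-4720, 3877)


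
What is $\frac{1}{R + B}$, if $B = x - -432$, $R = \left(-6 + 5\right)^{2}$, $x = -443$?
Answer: $- \frac{1}{10} \approx -0.1$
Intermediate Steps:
$R = 1$ ($R = \left(-1\right)^{2} = 1$)
$B = -11$ ($B = -443 - -432 = -443 + 432 = -11$)
$\frac{1}{R + B} = \frac{1}{1 - 11} = \frac{1}{-10} = - \frac{1}{10}$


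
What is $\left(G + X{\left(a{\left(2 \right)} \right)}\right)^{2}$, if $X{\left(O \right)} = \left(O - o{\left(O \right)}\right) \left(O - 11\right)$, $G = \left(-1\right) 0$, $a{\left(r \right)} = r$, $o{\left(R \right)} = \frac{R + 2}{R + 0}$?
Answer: $0$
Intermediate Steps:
$o{\left(R \right)} = \frac{2 + R}{R}$
$G = 0$
$X{\left(O \right)} = \left(-11 + O\right) \left(O - \frac{2 + O}{O}\right)$ ($X{\left(O \right)} = \left(O - \frac{2 + O}{O}\right) \left(O - 11\right) = \left(O - \frac{2 + O}{O}\right) \left(-11 + O\right) = \left(-11 + O\right) \left(O - \frac{2 + O}{O}\right)$)
$\left(G + X{\left(a{\left(2 \right)} \right)}\right)^{2} = \left(0 + \left(9 + 2^{2} - 24 + \frac{22}{2}\right)\right)^{2} = \left(0 + \left(9 + 4 - 24 + 22 \cdot \frac{1}{2}\right)\right)^{2} = \left(0 + \left(9 + 4 - 24 + 11\right)\right)^{2} = \left(0 + 0\right)^{2} = 0^{2} = 0$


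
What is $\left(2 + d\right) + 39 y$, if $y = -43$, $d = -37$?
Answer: $-1712$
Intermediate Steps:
$\left(2 + d\right) + 39 y = \left(2 - 37\right) + 39 \left(-43\right) = -35 - 1677 = -1712$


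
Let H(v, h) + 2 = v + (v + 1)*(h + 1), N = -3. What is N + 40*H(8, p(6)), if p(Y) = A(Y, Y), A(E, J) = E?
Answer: 2757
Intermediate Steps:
p(Y) = Y
H(v, h) = -2 + v + (1 + h)*(1 + v) (H(v, h) = -2 + (v + (v + 1)*(h + 1)) = -2 + (v + (1 + v)*(1 + h)) = -2 + (v + (1 + h)*(1 + v)) = -2 + v + (1 + h)*(1 + v))
N + 40*H(8, p(6)) = -3 + 40*(-1 + 6 + 2*8 + 6*8) = -3 + 40*(-1 + 6 + 16 + 48) = -3 + 40*69 = -3 + 2760 = 2757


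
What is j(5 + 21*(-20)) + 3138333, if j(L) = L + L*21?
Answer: 3129203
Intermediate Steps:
j(L) = 22*L (j(L) = L + 21*L = 22*L)
j(5 + 21*(-20)) + 3138333 = 22*(5 + 21*(-20)) + 3138333 = 22*(5 - 420) + 3138333 = 22*(-415) + 3138333 = -9130 + 3138333 = 3129203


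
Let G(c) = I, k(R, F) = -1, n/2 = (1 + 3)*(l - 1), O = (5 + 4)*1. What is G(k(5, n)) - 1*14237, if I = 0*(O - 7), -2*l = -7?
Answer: -14237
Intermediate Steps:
l = 7/2 (l = -1/2*(-7) = 7/2 ≈ 3.5000)
O = 9 (O = 9*1 = 9)
n = 20 (n = 2*((1 + 3)*(7/2 - 1)) = 2*(4*(5/2)) = 2*10 = 20)
I = 0 (I = 0*(9 - 7) = 0*2 = 0)
G(c) = 0
G(k(5, n)) - 1*14237 = 0 - 1*14237 = 0 - 14237 = -14237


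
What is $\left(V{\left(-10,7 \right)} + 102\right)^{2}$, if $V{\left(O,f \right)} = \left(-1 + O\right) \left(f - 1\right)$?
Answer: $1296$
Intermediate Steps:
$V{\left(O,f \right)} = \left(-1 + O\right) \left(-1 + f\right)$
$\left(V{\left(-10,7 \right)} + 102\right)^{2} = \left(\left(1 - -10 - 7 - 70\right) + 102\right)^{2} = \left(\left(1 + 10 - 7 - 70\right) + 102\right)^{2} = \left(-66 + 102\right)^{2} = 36^{2} = 1296$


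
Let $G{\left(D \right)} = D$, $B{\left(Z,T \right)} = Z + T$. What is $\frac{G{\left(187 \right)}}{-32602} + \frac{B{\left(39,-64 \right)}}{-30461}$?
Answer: $- \frac{4881157}{993089522} \approx -0.0049151$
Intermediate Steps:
$B{\left(Z,T \right)} = T + Z$
$\frac{G{\left(187 \right)}}{-32602} + \frac{B{\left(39,-64 \right)}}{-30461} = \frac{187}{-32602} + \frac{-64 + 39}{-30461} = 187 \left(- \frac{1}{32602}\right) - - \frac{25}{30461} = - \frac{187}{32602} + \frac{25}{30461} = - \frac{4881157}{993089522}$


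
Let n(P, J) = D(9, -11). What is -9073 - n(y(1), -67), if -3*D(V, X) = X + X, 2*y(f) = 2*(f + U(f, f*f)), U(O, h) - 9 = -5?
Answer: -27241/3 ≈ -9080.3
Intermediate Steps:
U(O, h) = 4 (U(O, h) = 9 - 5 = 4)
y(f) = 4 + f (y(f) = (2*(f + 4))/2 = (2*(4 + f))/2 = (8 + 2*f)/2 = 4 + f)
D(V, X) = -2*X/3 (D(V, X) = -(X + X)/3 = -2*X/3)
n(P, J) = 22/3 (n(P, J) = -⅔*(-11) = 22/3)
-9073 - n(y(1), -67) = -9073 - 1*22/3 = -9073 - 22/3 = -27241/3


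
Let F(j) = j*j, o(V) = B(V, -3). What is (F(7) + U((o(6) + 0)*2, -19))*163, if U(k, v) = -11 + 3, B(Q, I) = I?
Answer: 6683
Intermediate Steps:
o(V) = -3
U(k, v) = -8
F(j) = j²
(F(7) + U((o(6) + 0)*2, -19))*163 = (7² - 8)*163 = (49 - 8)*163 = 41*163 = 6683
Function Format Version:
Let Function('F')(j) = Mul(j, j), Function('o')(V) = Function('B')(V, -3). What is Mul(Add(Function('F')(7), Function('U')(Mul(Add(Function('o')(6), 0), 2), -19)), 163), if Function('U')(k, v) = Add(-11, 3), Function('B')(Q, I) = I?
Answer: 6683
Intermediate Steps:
Function('o')(V) = -3
Function('U')(k, v) = -8
Function('F')(j) = Pow(j, 2)
Mul(Add(Function('F')(7), Function('U')(Mul(Add(Function('o')(6), 0), 2), -19)), 163) = Mul(Add(Pow(7, 2), -8), 163) = Mul(Add(49, -8), 163) = Mul(41, 163) = 6683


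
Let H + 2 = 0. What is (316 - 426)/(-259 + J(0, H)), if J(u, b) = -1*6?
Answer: 22/53 ≈ 0.41509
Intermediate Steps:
H = -2 (H = -2 + 0 = -2)
J(u, b) = -6
(316 - 426)/(-259 + J(0, H)) = (316 - 426)/(-259 - 6) = -110/(-265) = -110*(-1/265) = 22/53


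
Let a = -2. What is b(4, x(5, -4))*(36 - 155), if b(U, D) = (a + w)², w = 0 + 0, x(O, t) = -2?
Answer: -476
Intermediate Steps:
w = 0
b(U, D) = 4 (b(U, D) = (-2 + 0)² = (-2)² = 4)
b(4, x(5, -4))*(36 - 155) = 4*(36 - 155) = 4*(-119) = -476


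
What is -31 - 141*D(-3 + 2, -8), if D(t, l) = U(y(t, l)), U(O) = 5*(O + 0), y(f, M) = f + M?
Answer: 6314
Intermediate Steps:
y(f, M) = M + f
U(O) = 5*O
D(t, l) = 5*l + 5*t (D(t, l) = 5*(l + t) = 5*l + 5*t)
-31 - 141*D(-3 + 2, -8) = -31 - 141*(5*(-8) + 5*(-3 + 2)) = -31 - 141*(-40 + 5*(-1)) = -31 - 141*(-40 - 5) = -31 - 141*(-45) = -31 + 6345 = 6314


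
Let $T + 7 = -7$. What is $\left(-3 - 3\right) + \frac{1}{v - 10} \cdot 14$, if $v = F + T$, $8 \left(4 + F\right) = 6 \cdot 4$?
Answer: $- \frac{164}{25} \approx -6.56$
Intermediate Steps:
$T = -14$ ($T = -7 - 7 = -14$)
$F = -1$ ($F = -4 + \frac{6 \cdot 4}{8} = -4 + \frac{1}{8} \cdot 24 = -4 + 3 = -1$)
$v = -15$ ($v = -1 - 14 = -15$)
$\left(-3 - 3\right) + \frac{1}{v - 10} \cdot 14 = \left(-3 - 3\right) + \frac{1}{-15 - 10} \cdot 14 = \left(-3 - 3\right) + \frac{1}{-25} \cdot 14 = -6 - \frac{14}{25} = - \frac{164}{25}$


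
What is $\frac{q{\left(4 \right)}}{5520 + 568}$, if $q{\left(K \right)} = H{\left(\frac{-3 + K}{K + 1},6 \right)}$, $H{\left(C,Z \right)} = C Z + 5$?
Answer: $\frac{31}{30440} \approx 0.0010184$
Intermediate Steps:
$H{\left(C,Z \right)} = 5 + C Z$
$q{\left(K \right)} = 5 + \frac{6 \left(-3 + K\right)}{1 + K}$ ($q{\left(K \right)} = 5 + \frac{-3 + K}{K + 1} \cdot 6 = 5 + \frac{-3 + K}{1 + K} 6 = 5 + \frac{6 \left(-3 + K\right)}{1 + K}$)
$\frac{q{\left(4 \right)}}{5520 + 568} = \frac{\frac{1}{1 + 4} \left(-13 + 11 \cdot 4\right)}{5520 + 568} = \frac{\frac{1}{5} \left(-13 + 44\right)}{6088} = \frac{\frac{1}{5} \cdot 31}{6088} = \frac{1}{6088} \cdot \frac{31}{5} = \frac{31}{30440}$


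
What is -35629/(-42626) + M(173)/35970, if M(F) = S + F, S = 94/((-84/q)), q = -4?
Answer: 6767986208/8049600405 ≈ 0.84079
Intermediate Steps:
S = 94/21 (S = 94/((-84/(-4))) = 94/((-84*(-¼))) = 94/21 ≈ 4.4762)
M(F) = 94/21 + F
-35629/(-42626) + M(173)/35970 = -35629/(-42626) + (94/21 + 173)/35970 = -35629*(-1/42626) + (3727/21)*(1/35970) = 35629/42626 + 3727/755370 = 6767986208/8049600405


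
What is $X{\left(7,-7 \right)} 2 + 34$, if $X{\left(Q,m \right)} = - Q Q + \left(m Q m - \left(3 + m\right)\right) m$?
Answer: $-4922$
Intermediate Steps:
$X{\left(Q,m \right)} = - Q^{2} + m \left(-3 - m + Q m^{2}\right)$ ($X{\left(Q,m \right)} = - Q^{2} + \left(Q m m - \left(3 + m\right)\right) m = - Q^{2} + \left(Q m^{2} - \left(3 + m\right)\right) m = - Q^{2} + \left(-3 - m + Q m^{2}\right) m = - Q^{2} + m \left(-3 - m + Q m^{2}\right)$)
$X{\left(7,-7 \right)} 2 + 34 = \left(- 7^{2} - \left(-7\right)^{2} - -21 + 7 \left(-7\right)^{3}\right) 2 + 34 = \left(\left(-1\right) 49 - 49 + 21 + 7 \left(-343\right)\right) 2 + 34 = \left(-49 - 49 + 21 - 2401\right) 2 + 34 = \left(-2478\right) 2 + 34 = -4956 + 34 = -4922$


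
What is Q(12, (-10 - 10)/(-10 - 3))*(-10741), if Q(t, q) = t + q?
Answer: -1890416/13 ≈ -1.4542e+5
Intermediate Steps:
Q(t, q) = q + t
Q(12, (-10 - 10)/(-10 - 3))*(-10741) = ((-10 - 10)/(-10 - 3) + 12)*(-10741) = (-20/(-13) + 12)*(-10741) = (-20*(-1/13) + 12)*(-10741) = (20/13 + 12)*(-10741) = (176/13)*(-10741) = -1890416/13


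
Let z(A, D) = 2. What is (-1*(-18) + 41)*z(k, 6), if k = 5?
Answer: 118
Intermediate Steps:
(-1*(-18) + 41)*z(k, 6) = (-1*(-18) + 41)*2 = (18 + 41)*2 = 59*2 = 118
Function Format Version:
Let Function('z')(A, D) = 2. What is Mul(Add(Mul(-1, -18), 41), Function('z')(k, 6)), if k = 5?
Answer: 118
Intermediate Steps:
Mul(Add(Mul(-1, -18), 41), Function('z')(k, 6)) = Mul(Add(Mul(-1, -18), 41), 2) = Mul(Add(18, 41), 2) = Mul(59, 2) = 118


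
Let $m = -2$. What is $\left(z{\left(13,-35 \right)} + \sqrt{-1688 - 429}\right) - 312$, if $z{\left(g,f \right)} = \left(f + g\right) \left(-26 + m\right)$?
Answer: $304 + i \sqrt{2117} \approx 304.0 + 46.011 i$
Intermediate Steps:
$z{\left(g,f \right)} = - 28 f - 28 g$ ($z{\left(g,f \right)} = \left(f + g\right) \left(-26 - 2\right) = \left(f + g\right) \left(-28\right) = - 28 f - 28 g$)
$\left(z{\left(13,-35 \right)} + \sqrt{-1688 - 429}\right) - 312 = \left(\left(\left(-28\right) \left(-35\right) - 364\right) + \sqrt{-1688 - 429}\right) - 312 = \left(\left(980 - 364\right) + \sqrt{-2117}\right) - 312 = \left(616 + i \sqrt{2117}\right) - 312 = 304 + i \sqrt{2117}$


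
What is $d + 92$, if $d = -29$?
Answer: $63$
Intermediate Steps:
$d + 92 = -29 + 92 = 63$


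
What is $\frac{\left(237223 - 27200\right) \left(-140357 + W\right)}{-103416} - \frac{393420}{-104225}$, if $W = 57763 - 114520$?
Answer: $\frac{431479659917567}{1077853260} \approx 4.0031 \cdot 10^{5}$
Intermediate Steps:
$W = -56757$ ($W = 57763 - 114520 = -56757$)
$\frac{\left(237223 - 27200\right) \left(-140357 + W\right)}{-103416} - \frac{393420}{-104225} = \frac{\left(237223 - 27200\right) \left(-140357 - 56757\right)}{-103416} - \frac{393420}{-104225} = 210023 \left(-197114\right) \left(- \frac{1}{103416}\right) - - \frac{78684}{20845} = \left(-41398473622\right) \left(- \frac{1}{103416}\right) + \frac{78684}{20845} = \frac{20699236811}{51708} + \frac{78684}{20845} = \frac{431479659917567}{1077853260}$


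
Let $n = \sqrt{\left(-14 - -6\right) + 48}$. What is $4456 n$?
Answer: $8912 \sqrt{10} \approx 28182.0$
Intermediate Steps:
$n = 2 \sqrt{10}$ ($n = \sqrt{\left(-14 + 6\right) + 48} = \sqrt{-8 + 48} = \sqrt{40} = 2 \sqrt{10} \approx 6.3246$)
$4456 n = 4456 \cdot 2 \sqrt{10} = 8912 \sqrt{10}$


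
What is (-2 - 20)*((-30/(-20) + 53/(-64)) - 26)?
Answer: 17831/32 ≈ 557.22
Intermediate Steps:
(-2 - 20)*((-30/(-20) + 53/(-64)) - 26) = -22*((-30*(-1/20) + 53*(-1/64)) - 26) = -22*((3/2 - 53/64) - 26) = -22*(43/64 - 26) = -22*(-1621/64) = 17831/32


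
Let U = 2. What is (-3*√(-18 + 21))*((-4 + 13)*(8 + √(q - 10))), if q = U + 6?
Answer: 27*√3*(-8 - I*√2) ≈ -374.12 - 66.136*I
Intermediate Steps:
q = 8 (q = 2 + 6 = 8)
(-3*√(-18 + 21))*((-4 + 13)*(8 + √(q - 10))) = (-3*√(-18 + 21))*((-4 + 13)*(8 + √(8 - 10))) = (-3*√3)*(9*(8 + √(-2))) = (-3*√3)*(9*(8 + I*√2)) = (-3*√3)*(72 + 9*I*√2) = -3*√3*(72 + 9*I*√2)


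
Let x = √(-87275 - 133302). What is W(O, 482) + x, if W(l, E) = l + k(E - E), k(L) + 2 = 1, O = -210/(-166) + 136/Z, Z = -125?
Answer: -8538/10375 + I*√220577 ≈ -0.82294 + 469.66*I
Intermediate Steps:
O = 1837/10375 (O = -210/(-166) + 136/(-125) = -210*(-1/166) + 136*(-1/125) = 105/83 - 136/125 = 1837/10375 ≈ 0.17706)
k(L) = -1 (k(L) = -2 + 1 = -1)
x = I*√220577 (x = √(-220577) = I*√220577 ≈ 469.66*I)
W(l, E) = -1 + l (W(l, E) = l - 1 = -1 + l)
W(O, 482) + x = (-1 + 1837/10375) + I*√220577 = -8538/10375 + I*√220577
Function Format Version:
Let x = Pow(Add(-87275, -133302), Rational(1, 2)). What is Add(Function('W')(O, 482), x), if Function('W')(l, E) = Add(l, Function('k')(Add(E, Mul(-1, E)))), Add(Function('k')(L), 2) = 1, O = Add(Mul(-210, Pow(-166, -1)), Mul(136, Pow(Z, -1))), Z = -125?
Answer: Add(Rational(-8538, 10375), Mul(I, Pow(220577, Rational(1, 2)))) ≈ Add(-0.82294, Mul(469.66, I))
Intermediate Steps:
O = Rational(1837, 10375) (O = Add(Mul(-210, Pow(-166, -1)), Mul(136, Pow(-125, -1))) = Add(Mul(-210, Rational(-1, 166)), Mul(136, Rational(-1, 125))) = Add(Rational(105, 83), Rational(-136, 125)) = Rational(1837, 10375) ≈ 0.17706)
Function('k')(L) = -1 (Function('k')(L) = Add(-2, 1) = -1)
x = Mul(I, Pow(220577, Rational(1, 2))) (x = Pow(-220577, Rational(1, 2)) = Mul(I, Pow(220577, Rational(1, 2))) ≈ Mul(469.66, I))
Function('W')(l, E) = Add(-1, l) (Function('W')(l, E) = Add(l, -1) = Add(-1, l))
Add(Function('W')(O, 482), x) = Add(Add(-1, Rational(1837, 10375)), Mul(I, Pow(220577, Rational(1, 2)))) = Add(Rational(-8538, 10375), Mul(I, Pow(220577, Rational(1, 2))))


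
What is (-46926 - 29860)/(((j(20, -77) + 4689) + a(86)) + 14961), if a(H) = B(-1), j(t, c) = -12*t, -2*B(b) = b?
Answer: -153572/38821 ≈ -3.9559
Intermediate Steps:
B(b) = -b/2
a(H) = ½ (a(H) = -½*(-1) = ½)
(-46926 - 29860)/(((j(20, -77) + 4689) + a(86)) + 14961) = (-46926 - 29860)/(((-12*20 + 4689) + ½) + 14961) = -76786/(((-240 + 4689) + ½) + 14961) = -76786/((4449 + ½) + 14961) = -76786/(8899/2 + 14961) = -76786/38821/2 = -76786*2/38821 = -153572/38821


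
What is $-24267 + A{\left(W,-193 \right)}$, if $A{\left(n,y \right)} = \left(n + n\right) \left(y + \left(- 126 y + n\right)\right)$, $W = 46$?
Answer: $2199465$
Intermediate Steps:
$A{\left(n,y \right)} = 2 n \left(n - 125 y\right)$ ($A{\left(n,y \right)} = 2 n \left(y + \left(n - 126 y\right)\right) = 2 n \left(n - 125 y\right)$)
$-24267 + A{\left(W,-193 \right)} = -24267 + 2 \cdot 46 \left(46 - -24125\right) = -24267 + 2 \cdot 46 \left(46 + 24125\right) = -24267 + 2 \cdot 46 \cdot 24171 = -24267 + 2223732 = 2199465$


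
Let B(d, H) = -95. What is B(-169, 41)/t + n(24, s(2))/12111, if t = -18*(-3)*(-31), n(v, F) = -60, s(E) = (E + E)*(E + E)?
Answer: 350035/6757938 ≈ 0.051796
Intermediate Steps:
s(E) = 4*E² (s(E) = (2*E)*(2*E) = 4*E²)
t = -1674 (t = 54*(-31) = -1674)
B(-169, 41)/t + n(24, s(2))/12111 = -95/(-1674) - 60/12111 = -95*(-1/1674) - 60*1/12111 = 95/1674 - 20/4037 = 350035/6757938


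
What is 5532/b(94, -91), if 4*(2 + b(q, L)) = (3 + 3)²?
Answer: 5532/7 ≈ 790.29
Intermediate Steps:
b(q, L) = 7 (b(q, L) = -2 + (3 + 3)²/4 = -2 + (¼)*6² = -2 + (¼)*36 = -2 + 9 = 7)
5532/b(94, -91) = 5532/7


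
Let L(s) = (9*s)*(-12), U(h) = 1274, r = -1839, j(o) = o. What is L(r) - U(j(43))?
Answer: 197338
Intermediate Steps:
L(s) = -108*s
L(r) - U(j(43)) = -108*(-1839) - 1*1274 = 198612 - 1274 = 197338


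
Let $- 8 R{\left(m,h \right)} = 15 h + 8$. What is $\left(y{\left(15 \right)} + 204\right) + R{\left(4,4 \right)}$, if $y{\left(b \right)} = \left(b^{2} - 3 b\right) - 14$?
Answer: $\frac{723}{2} \approx 361.5$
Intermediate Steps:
$y{\left(b \right)} = -14 + b^{2} - 3 b$
$R{\left(m,h \right)} = -1 - \frac{15 h}{8}$ ($R{\left(m,h \right)} = - \frac{15 h + 8}{8} = - \frac{8 + 15 h}{8} = -1 - \frac{15 h}{8}$)
$\left(y{\left(15 \right)} + 204\right) + R{\left(4,4 \right)} = \left(\left(-14 + 15^{2} - 45\right) + 204\right) - \frac{17}{2} = \left(\left(-14 + 225 - 45\right) + 204\right) - \frac{17}{2} = \left(166 + 204\right) - \frac{17}{2} = 370 - \frac{17}{2} = \frac{723}{2}$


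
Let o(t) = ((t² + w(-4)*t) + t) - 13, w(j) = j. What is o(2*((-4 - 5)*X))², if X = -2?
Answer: 1380625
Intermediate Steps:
o(t) = -13 + t² - 3*t (o(t) = ((t² - 4*t) + t) - 13 = (t² - 3*t) - 13 = -13 + t² - 3*t)
o(2*((-4 - 5)*X))² = (-13 + (2*((-4 - 5)*(-2)))² - 6*(-4 - 5)*(-2))² = (-13 + (2*(-9*(-2)))² - 6*(-9*(-2)))² = (-13 + (2*18)² - 6*18)² = (-13 + 36² - 3*36)² = (-13 + 1296 - 108)² = 1175² = 1380625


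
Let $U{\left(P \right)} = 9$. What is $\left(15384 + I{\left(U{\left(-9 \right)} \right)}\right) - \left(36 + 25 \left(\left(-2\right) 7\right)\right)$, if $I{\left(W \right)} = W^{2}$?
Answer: $15779$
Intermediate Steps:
$\left(15384 + I{\left(U{\left(-9 \right)} \right)}\right) - \left(36 + 25 \left(\left(-2\right) 7\right)\right) = \left(15384 + 9^{2}\right) - \left(36 + 25 \left(\left(-2\right) 7\right)\right) = \left(15384 + 81\right) - -314 = 15465 + \left(350 - 36\right) = 15465 + 314 = 15779$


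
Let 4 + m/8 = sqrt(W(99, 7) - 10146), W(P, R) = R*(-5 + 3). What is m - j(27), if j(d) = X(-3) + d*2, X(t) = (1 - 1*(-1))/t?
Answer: -256/3 + 32*I*sqrt(635) ≈ -85.333 + 806.38*I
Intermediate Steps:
X(t) = 2/t (X(t) = (1 + 1)/t = 2/t)
W(P, R) = -2*R (W(P, R) = R*(-2) = -2*R)
j(d) = -2/3 + 2*d (j(d) = 2/(-3) + d*2 = 2*(-1/3) + 2*d = -2/3 + 2*d)
m = -32 + 32*I*sqrt(635) (m = -32 + 8*sqrt(-2*7 - 10146) = -32 + 8*sqrt(-14 - 10146) = -32 + 8*sqrt(-10160) = -32 + 8*(4*I*sqrt(635)) = -32 + 32*I*sqrt(635) ≈ -32.0 + 806.38*I)
m - j(27) = (-32 + 32*I*sqrt(635)) - (-2/3 + 2*27) = (-32 + 32*I*sqrt(635)) - (-2/3 + 54) = (-32 + 32*I*sqrt(635)) - 1*160/3 = (-32 + 32*I*sqrt(635)) - 160/3 = -256/3 + 32*I*sqrt(635)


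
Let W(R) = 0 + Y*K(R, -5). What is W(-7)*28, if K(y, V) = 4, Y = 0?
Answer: 0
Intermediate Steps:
W(R) = 0 (W(R) = 0 + 0*4 = 0 + 0 = 0)
W(-7)*28 = 0*28 = 0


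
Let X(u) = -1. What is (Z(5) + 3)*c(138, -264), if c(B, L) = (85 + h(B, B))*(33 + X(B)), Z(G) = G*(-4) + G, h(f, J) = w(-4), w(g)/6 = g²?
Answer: -69504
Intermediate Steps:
w(g) = 6*g²
h(f, J) = 96 (h(f, J) = 6*(-4)² = 6*16 = 96)
Z(G) = -3*G (Z(G) = -4*G + G = -3*G)
c(B, L) = 5792 (c(B, L) = (85 + 96)*(33 - 1) = 181*32 = 5792)
(Z(5) + 3)*c(138, -264) = (-3*5 + 3)*5792 = (-15 + 3)*5792 = -12*5792 = -69504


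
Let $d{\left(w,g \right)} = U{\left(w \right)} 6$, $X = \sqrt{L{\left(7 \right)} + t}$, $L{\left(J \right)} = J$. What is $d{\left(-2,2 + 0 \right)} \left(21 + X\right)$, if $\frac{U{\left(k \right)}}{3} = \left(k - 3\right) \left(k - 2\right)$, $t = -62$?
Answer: $7560 + 360 i \sqrt{55} \approx 7560.0 + 2669.8 i$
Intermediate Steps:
$U{\left(k \right)} = 3 \left(-3 + k\right) \left(-2 + k\right)$ ($U{\left(k \right)} = 3 \left(k - 3\right) \left(k - 2\right) = 3 \left(-3 + k\right) \left(-2 + k\right)$)
$X = i \sqrt{55}$ ($X = \sqrt{7 - 62} = \sqrt{-55} = i \sqrt{55} \approx 7.4162 i$)
$d{\left(w,g \right)} = 108 - 90 w + 18 w^{2}$ ($d{\left(w,g \right)} = \left(18 - 15 w + 3 w^{2}\right) 6 = 108 - 90 w + 18 w^{2}$)
$d{\left(-2,2 + 0 \right)} \left(21 + X\right) = \left(108 - -180 + 18 \left(-2\right)^{2}\right) \left(21 + i \sqrt{55}\right) = \left(108 + 180 + 18 \cdot 4\right) \left(21 + i \sqrt{55}\right) = \left(108 + 180 + 72\right) \left(21 + i \sqrt{55}\right) = 360 \left(21 + i \sqrt{55}\right) = 7560 + 360 i \sqrt{55}$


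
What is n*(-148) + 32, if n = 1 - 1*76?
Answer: 11132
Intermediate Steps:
n = -75 (n = 1 - 76 = -75)
n*(-148) + 32 = -75*(-148) + 32 = 11100 + 32 = 11132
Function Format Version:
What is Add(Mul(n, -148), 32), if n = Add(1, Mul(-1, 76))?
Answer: 11132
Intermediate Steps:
n = -75 (n = Add(1, -76) = -75)
Add(Mul(n, -148), 32) = Add(Mul(-75, -148), 32) = Add(11100, 32) = 11132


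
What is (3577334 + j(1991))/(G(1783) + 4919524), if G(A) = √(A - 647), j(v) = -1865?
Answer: 4397401389189/6050429096360 - 3575469*√71/6050429096360 ≈ 0.72679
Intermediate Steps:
G(A) = √(-647 + A)
(3577334 + j(1991))/(G(1783) + 4919524) = (3577334 - 1865)/(√(-647 + 1783) + 4919524) = 3575469/(√1136 + 4919524) = 3575469/(4*√71 + 4919524) = 3575469/(4919524 + 4*√71)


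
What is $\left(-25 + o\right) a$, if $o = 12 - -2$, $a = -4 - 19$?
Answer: $253$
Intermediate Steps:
$a = -23$
$o = 14$ ($o = 12 + 2 = 14$)
$\left(-25 + o\right) a = \left(-25 + 14\right) \left(-23\right) = \left(-11\right) \left(-23\right) = 253$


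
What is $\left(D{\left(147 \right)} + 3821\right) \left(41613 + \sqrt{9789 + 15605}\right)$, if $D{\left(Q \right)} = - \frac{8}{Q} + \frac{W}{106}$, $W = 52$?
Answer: $\frac{412978633639}{2597} + \frac{29772809 \sqrt{25394}}{7791} \approx 1.5963 \cdot 10^{8}$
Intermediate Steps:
$D{\left(Q \right)} = \frac{26}{53} - \frac{8}{Q}$ ($D{\left(Q \right)} = - \frac{8}{Q} + \frac{52}{106} = - \frac{8}{Q} + 52 \cdot \frac{1}{106} = - \frac{8}{Q} + \frac{26}{53} = \frac{26}{53} - \frac{8}{Q}$)
$\left(D{\left(147 \right)} + 3821\right) \left(41613 + \sqrt{9789 + 15605}\right) = \left(\left(\frac{26}{53} - \frac{8}{147}\right) + 3821\right) \left(41613 + \sqrt{9789 + 15605}\right) = \left(\left(\frac{26}{53} - \frac{8}{147}\right) + 3821\right) \left(41613 + \sqrt{25394}\right) = \left(\frac{3398}{7791} + 3821\right) \left(41613 + \sqrt{25394}\right) = \frac{29772809 \left(41613 + \sqrt{25394}\right)}{7791} = \frac{412978633639}{2597} + \frac{29772809 \sqrt{25394}}{7791}$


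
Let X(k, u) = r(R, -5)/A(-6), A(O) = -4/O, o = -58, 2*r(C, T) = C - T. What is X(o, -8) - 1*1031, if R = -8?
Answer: -4133/4 ≈ -1033.3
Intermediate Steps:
r(C, T) = C/2 - T/2 (r(C, T) = (C - T)/2 = C/2 - T/2)
X(k, u) = -9/4 (X(k, u) = ((½)*(-8) - ½*(-5))/((-4/(-6))) = (-4 + 5/2)/((-4*(-⅙))) = -3/(2*⅔) = -3/2*3/2 = -9/4)
X(o, -8) - 1*1031 = -9/4 - 1*1031 = -9/4 - 1031 = -4133/4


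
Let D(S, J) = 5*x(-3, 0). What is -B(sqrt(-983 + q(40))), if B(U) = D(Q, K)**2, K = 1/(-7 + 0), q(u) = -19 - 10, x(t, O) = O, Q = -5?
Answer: 0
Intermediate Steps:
q(u) = -29
K = -1/7 (K = 1/(-7) = -1/7 ≈ -0.14286)
D(S, J) = 0 (D(S, J) = 5*0 = 0)
B(U) = 0 (B(U) = 0**2 = 0)
-B(sqrt(-983 + q(40))) = -1*0 = 0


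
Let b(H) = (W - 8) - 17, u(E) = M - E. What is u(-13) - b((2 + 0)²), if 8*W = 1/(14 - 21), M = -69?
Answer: -1735/56 ≈ -30.982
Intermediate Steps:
W = -1/56 (W = 1/(8*(14 - 21)) = (⅛)/(-7) = (⅛)*(-⅐) = -1/56 ≈ -0.017857)
u(E) = -69 - E
b(H) = -1401/56 (b(H) = (-1/56 - 8) - 17 = -449/56 - 17 = -1401/56)
u(-13) - b((2 + 0)²) = (-69 - 1*(-13)) - 1*(-1401/56) = (-69 + 13) + 1401/56 = -56 + 1401/56 = -1735/56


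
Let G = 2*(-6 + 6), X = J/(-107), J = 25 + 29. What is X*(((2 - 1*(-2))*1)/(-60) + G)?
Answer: 18/535 ≈ 0.033645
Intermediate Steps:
J = 54
X = -54/107 (X = 54/(-107) = 54*(-1/107) = -54/107 ≈ -0.50467)
G = 0 (G = 2*0 = 0)
X*(((2 - 1*(-2))*1)/(-60) + G) = -54*(((2 - 1*(-2))*1)/(-60) + 0)/107 = -54*(((2 + 2)*1)*(-1/60) + 0)/107 = -54*((4*1)*(-1/60) + 0)/107 = -54*(4*(-1/60) + 0)/107 = -54*(-1/15 + 0)/107 = -54/107*(-1/15) = 18/535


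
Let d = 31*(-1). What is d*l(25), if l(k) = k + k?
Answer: -1550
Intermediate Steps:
d = -31
l(k) = 2*k
d*l(25) = -62*25 = -31*50 = -1550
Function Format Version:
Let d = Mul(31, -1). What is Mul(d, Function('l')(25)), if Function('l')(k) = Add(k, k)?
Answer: -1550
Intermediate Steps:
d = -31
Function('l')(k) = Mul(2, k)
Mul(d, Function('l')(25)) = Mul(-31, Mul(2, 25)) = Mul(-31, 50) = -1550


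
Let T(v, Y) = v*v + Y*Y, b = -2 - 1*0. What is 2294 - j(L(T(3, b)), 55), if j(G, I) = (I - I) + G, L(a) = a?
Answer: 2281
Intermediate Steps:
b = -2 (b = -2 + 0 = -2)
T(v, Y) = Y² + v² (T(v, Y) = v² + Y² = Y² + v²)
j(G, I) = G (j(G, I) = 0 + G = G)
2294 - j(L(T(3, b)), 55) = 2294 - ((-2)² + 3²) = 2294 - (4 + 9) = 2294 - 1*13 = 2294 - 13 = 2281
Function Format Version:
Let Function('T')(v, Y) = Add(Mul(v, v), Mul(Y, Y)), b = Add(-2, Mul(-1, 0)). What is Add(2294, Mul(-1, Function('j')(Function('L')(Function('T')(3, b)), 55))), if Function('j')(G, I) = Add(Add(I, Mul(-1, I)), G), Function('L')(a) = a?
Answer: 2281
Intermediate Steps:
b = -2 (b = Add(-2, 0) = -2)
Function('T')(v, Y) = Add(Pow(Y, 2), Pow(v, 2)) (Function('T')(v, Y) = Add(Pow(v, 2), Pow(Y, 2)) = Add(Pow(Y, 2), Pow(v, 2)))
Function('j')(G, I) = G (Function('j')(G, I) = Add(0, G) = G)
Add(2294, Mul(-1, Function('j')(Function('L')(Function('T')(3, b)), 55))) = Add(2294, Mul(-1, Add(Pow(-2, 2), Pow(3, 2)))) = Add(2294, Mul(-1, Add(4, 9))) = Add(2294, Mul(-1, 13)) = Add(2294, -13) = 2281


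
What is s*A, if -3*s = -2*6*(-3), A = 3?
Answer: -36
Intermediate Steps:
s = -12 (s = -(-2*6)*(-3)/3 = -(-4)*(-3) = -⅓*36 = -12)
s*A = -12*3 = -36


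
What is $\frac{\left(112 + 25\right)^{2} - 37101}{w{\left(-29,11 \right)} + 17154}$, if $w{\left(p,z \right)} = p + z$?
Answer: $- \frac{4583}{4284} \approx -1.0698$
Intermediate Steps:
$\frac{\left(112 + 25\right)^{2} - 37101}{w{\left(-29,11 \right)} + 17154} = \frac{\left(112 + 25\right)^{2} - 37101}{\left(-29 + 11\right) + 17154} = \frac{137^{2} - 37101}{-18 + 17154} = \frac{18769 - 37101}{17136} = \left(-18332\right) \frac{1}{17136} = - \frac{4583}{4284}$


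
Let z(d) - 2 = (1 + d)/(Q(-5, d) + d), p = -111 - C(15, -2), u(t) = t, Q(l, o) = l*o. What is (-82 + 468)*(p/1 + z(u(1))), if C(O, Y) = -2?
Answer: -41495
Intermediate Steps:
p = -109 (p = -111 - 1*(-2) = -111 + 2 = -109)
z(d) = 2 - (1 + d)/(4*d) (z(d) = 2 + (1 + d)/(-5*d + d) = 2 + (1 + d)/((-4*d)) = 2 + (1 + d)*(-1/(4*d)) = 2 - (1 + d)/(4*d))
(-82 + 468)*(p/1 + z(u(1))) = (-82 + 468)*(-109/1 + (1/4)*(-1 + 7*1)/1) = 386*(-109*1 + (1/4)*1*(-1 + 7)) = 386*(-109 + (1/4)*1*6) = 386*(-109 + 3/2) = 386*(-215/2) = -41495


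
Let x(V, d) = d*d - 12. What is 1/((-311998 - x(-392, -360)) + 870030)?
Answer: 1/428444 ≈ 2.3340e-6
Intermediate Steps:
x(V, d) = -12 + d² (x(V, d) = d² - 12 = -12 + d²)
1/((-311998 - x(-392, -360)) + 870030) = 1/((-311998 - (-12 + (-360)²)) + 870030) = 1/((-311998 - (-12 + 129600)) + 870030) = 1/((-311998 - 1*129588) + 870030) = 1/((-311998 - 129588) + 870030) = 1/(-441586 + 870030) = 1/428444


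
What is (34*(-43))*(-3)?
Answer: 4386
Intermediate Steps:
(34*(-43))*(-3) = -1462*(-3) = 4386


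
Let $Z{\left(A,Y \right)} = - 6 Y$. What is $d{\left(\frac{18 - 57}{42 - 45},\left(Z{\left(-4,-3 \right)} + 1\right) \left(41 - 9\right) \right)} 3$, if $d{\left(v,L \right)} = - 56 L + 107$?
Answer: $-101823$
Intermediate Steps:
$d{\left(v,L \right)} = 107 - 56 L$
$d{\left(\frac{18 - 57}{42 - 45},\left(Z{\left(-4,-3 \right)} + 1\right) \left(41 - 9\right) \right)} 3 = \left(107 - 56 \left(\left(-6\right) \left(-3\right) + 1\right) \left(41 - 9\right)\right) 3 = \left(107 - 56 \left(18 + 1\right) 32\right) 3 = \left(107 - 56 \cdot 19 \cdot 32\right) 3 = \left(107 - 34048\right) 3 = \left(-33941\right) 3 = -101823$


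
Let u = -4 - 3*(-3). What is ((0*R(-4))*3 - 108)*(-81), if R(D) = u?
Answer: 8748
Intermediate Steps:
u = 5 (u = -4 + 9 = 5)
R(D) = 5
((0*R(-4))*3 - 108)*(-81) = ((0*5)*3 - 108)*(-81) = (0*3 - 108)*(-81) = (0 - 108)*(-81) = -108*(-81) = 8748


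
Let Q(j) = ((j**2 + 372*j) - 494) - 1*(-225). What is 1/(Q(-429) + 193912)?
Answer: 1/218096 ≈ 4.5851e-6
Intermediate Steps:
Q(j) = -269 + j**2 + 372*j (Q(j) = (-494 + j**2 + 372*j) + 225 = -269 + j**2 + 372*j)
1/(Q(-429) + 193912) = 1/((-269 + (-429)**2 + 372*(-429)) + 193912) = 1/((-269 + 184041 - 159588) + 193912) = 1/(24184 + 193912) = 1/218096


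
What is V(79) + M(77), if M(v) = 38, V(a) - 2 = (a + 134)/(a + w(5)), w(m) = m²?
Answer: 4373/104 ≈ 42.048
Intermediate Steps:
V(a) = 2 + (134 + a)/(25 + a) (V(a) = 2 + (a + 134)/(a + 5²) = 2 + (134 + a)/(a + 25) = 2 + (134 + a)/(25 + a))
V(79) + M(77) = (184 + 3*79)/(25 + 79) + 38 = (184 + 237)/104 + 38 = (1/104)*421 + 38 = 421/104 + 38 = 4373/104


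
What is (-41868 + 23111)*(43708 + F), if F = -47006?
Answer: 61860586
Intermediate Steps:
(-41868 + 23111)*(43708 + F) = (-41868 + 23111)*(43708 - 47006) = -18757*(-3298) = 61860586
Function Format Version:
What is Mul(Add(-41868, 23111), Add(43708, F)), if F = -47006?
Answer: 61860586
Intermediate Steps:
Mul(Add(-41868, 23111), Add(43708, F)) = Mul(Add(-41868, 23111), Add(43708, -47006)) = Mul(-18757, -3298) = 61860586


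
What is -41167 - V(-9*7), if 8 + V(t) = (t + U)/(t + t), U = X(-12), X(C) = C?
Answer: -1728703/42 ≈ -41160.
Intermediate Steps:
U = -12
V(t) = -8 + (-12 + t)/(2*t) (V(t) = -8 + (t - 12)/(t + t) = -8 + (-12 + t)/((2*t)) = -8 + (-12 + t)*(1/(2*t)) = -8 + (-12 + t)/(2*t))
-41167 - V(-9*7) = -41167 - (-15/2 - 6/((-9*7))) = -41167 - (-15/2 - 6/(-63)) = -41167 - (-15/2 - 6*(-1/63)) = -41167 - (-15/2 + 2/21) = -41167 - 1*(-311/42) = -41167 + 311/42 = -1728703/42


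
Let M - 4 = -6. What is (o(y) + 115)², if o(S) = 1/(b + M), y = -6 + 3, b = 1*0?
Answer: 52441/4 ≈ 13110.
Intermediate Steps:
M = -2 (M = 4 - 6 = -2)
b = 0
y = -3
o(S) = -½ (o(S) = 1/(0 - 2) = 1/(-2) = -½)
(o(y) + 115)² = (-½ + 115)² = (229/2)² = 52441/4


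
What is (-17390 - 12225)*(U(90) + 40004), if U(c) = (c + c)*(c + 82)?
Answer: -2101598860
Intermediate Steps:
U(c) = 2*c*(82 + c) (U(c) = (2*c)*(82 + c) = 2*c*(82 + c))
(-17390 - 12225)*(U(90) + 40004) = (-17390 - 12225)*(2*90*(82 + 90) + 40004) = -29615*(2*90*172 + 40004) = -29615*(30960 + 40004) = -29615*70964 = -2101598860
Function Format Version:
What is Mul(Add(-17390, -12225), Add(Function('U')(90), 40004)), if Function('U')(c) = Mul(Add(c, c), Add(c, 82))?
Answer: -2101598860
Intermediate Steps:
Function('U')(c) = Mul(2, c, Add(82, c)) (Function('U')(c) = Mul(Mul(2, c), Add(82, c)) = Mul(2, c, Add(82, c)))
Mul(Add(-17390, -12225), Add(Function('U')(90), 40004)) = Mul(Add(-17390, -12225), Add(Mul(2, 90, Add(82, 90)), 40004)) = Mul(-29615, Add(Mul(2, 90, 172), 40004)) = Mul(-29615, Add(30960, 40004)) = Mul(-29615, 70964) = -2101598860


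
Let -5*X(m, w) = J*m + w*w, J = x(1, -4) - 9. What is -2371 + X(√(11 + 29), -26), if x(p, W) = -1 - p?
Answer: -12531/5 + 22*√10/5 ≈ -2492.3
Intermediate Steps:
J = -11 (J = (-1 - 1*1) - 9 = (-1 - 1) - 9 = -2 - 9 = -11)
X(m, w) = -w²/5 + 11*m/5 (X(m, w) = -(-11*m + w*w)/5 = -(-11*m + w²)/5 = -(w² - 11*m)/5 = -w²/5 + 11*m/5)
-2371 + X(√(11 + 29), -26) = -2371 + (-⅕*(-26)² + 11*√(11 + 29)/5) = -2371 + (-⅕*676 + 11*√40/5) = -2371 + (-676/5 + 11*(2*√10)/5) = -2371 + (-676/5 + 22*√10/5) = -12531/5 + 22*√10/5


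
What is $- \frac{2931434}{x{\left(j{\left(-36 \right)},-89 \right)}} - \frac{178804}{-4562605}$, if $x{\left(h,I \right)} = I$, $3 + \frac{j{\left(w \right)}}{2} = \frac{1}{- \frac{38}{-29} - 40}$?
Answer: $\frac{13374991339126}{406071845} \approx 32938.0$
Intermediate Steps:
$j{\left(w \right)} = - \frac{3395}{561}$ ($j{\left(w \right)} = -6 + \frac{2}{- \frac{38}{-29} - 40} = -6 + \frac{2}{\left(-38\right) \left(- \frac{1}{29}\right) - 40} = -6 + \frac{2}{\frac{38}{29} - 40} = -6 + \frac{2}{- \frac{1122}{29}} = -6 + 2 \left(- \frac{29}{1122}\right) = -6 - \frac{29}{561} = - \frac{3395}{561}$)
$- \frac{2931434}{x{\left(j{\left(-36 \right)},-89 \right)}} - \frac{178804}{-4562605} = - \frac{2931434}{-89} - \frac{178804}{-4562605} = \left(-2931434\right) \left(- \frac{1}{89}\right) - - \frac{178804}{4562605} = \frac{2931434}{89} + \frac{178804}{4562605} = \frac{13374991339126}{406071845}$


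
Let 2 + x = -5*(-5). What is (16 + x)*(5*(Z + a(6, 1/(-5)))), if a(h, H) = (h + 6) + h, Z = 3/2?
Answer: 7605/2 ≈ 3802.5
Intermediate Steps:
Z = 3/2 (Z = 3*(1/2) = 3/2 ≈ 1.5000)
x = 23 (x = -2 - 5*(-5) = -2 + 25 = 23)
a(h, H) = 6 + 2*h (a(h, H) = (6 + h) + h = 6 + 2*h)
(16 + x)*(5*(Z + a(6, 1/(-5)))) = (16 + 23)*(5*(3/2 + (6 + 2*6))) = 39*(5*(3/2 + (6 + 12))) = 39*(5*(3/2 + 18)) = 39*(5*(39/2)) = 39*(195/2) = 7605/2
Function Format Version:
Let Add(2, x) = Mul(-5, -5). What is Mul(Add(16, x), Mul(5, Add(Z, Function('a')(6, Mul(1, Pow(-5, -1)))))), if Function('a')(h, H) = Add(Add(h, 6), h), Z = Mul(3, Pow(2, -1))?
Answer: Rational(7605, 2) ≈ 3802.5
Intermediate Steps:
Z = Rational(3, 2) (Z = Mul(3, Rational(1, 2)) = Rational(3, 2) ≈ 1.5000)
x = 23 (x = Add(-2, Mul(-5, -5)) = Add(-2, 25) = 23)
Function('a')(h, H) = Add(6, Mul(2, h)) (Function('a')(h, H) = Add(Add(6, h), h) = Add(6, Mul(2, h)))
Mul(Add(16, x), Mul(5, Add(Z, Function('a')(6, Mul(1, Pow(-5, -1)))))) = Mul(Add(16, 23), Mul(5, Add(Rational(3, 2), Add(6, Mul(2, 6))))) = Mul(39, Mul(5, Add(Rational(3, 2), Add(6, 12)))) = Mul(39, Mul(5, Add(Rational(3, 2), 18))) = Mul(39, Mul(5, Rational(39, 2))) = Mul(39, Rational(195, 2)) = Rational(7605, 2)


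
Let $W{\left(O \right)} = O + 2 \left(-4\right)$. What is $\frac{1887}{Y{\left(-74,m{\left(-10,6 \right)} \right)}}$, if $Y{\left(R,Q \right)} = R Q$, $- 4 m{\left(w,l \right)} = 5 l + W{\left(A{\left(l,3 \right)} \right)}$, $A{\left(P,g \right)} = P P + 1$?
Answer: $\frac{102}{59} \approx 1.7288$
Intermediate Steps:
$A{\left(P,g \right)} = 1 + P^{2}$ ($A{\left(P,g \right)} = P^{2} + 1 = 1 + P^{2}$)
$W{\left(O \right)} = -8 + O$ ($W{\left(O \right)} = O - 8 = -8 + O$)
$m{\left(w,l \right)} = \frac{7}{4} - \frac{5 l}{4} - \frac{l^{2}}{4}$ ($m{\left(w,l \right)} = - \frac{5 l + \left(-8 + \left(1 + l^{2}\right)\right)}{4} = - \frac{5 l + \left(-7 + l^{2}\right)}{4} = - \frac{-7 + l^{2} + 5 l}{4} = \frac{7}{4} - \frac{5 l}{4} - \frac{l^{2}}{4}$)
$Y{\left(R,Q \right)} = Q R$
$\frac{1887}{Y{\left(-74,m{\left(-10,6 \right)} \right)}} = \frac{1887}{\left(\frac{7}{4} - \frac{15}{2} - \frac{6^{2}}{4}\right) \left(-74\right)} = \frac{1887}{\left(\frac{7}{4} - \frac{15}{2} - 9\right) \left(-74\right)} = \frac{1887}{\left(- \frac{59}{4}\right) \left(-74\right)} = \frac{1887}{\frac{2183}{2}} = 1887 \cdot \frac{2}{2183} = \frac{102}{59}$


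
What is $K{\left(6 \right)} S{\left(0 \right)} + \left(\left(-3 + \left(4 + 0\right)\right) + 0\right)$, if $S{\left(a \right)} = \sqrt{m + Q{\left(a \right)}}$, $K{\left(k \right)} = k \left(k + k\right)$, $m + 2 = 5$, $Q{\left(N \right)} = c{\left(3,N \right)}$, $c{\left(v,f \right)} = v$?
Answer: $1 + 72 \sqrt{6} \approx 177.36$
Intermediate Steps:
$Q{\left(N \right)} = 3$
$m = 3$ ($m = -2 + 5 = 3$)
$K{\left(k \right)} = 2 k^{2}$ ($K{\left(k \right)} = k 2 k = 2 k^{2}$)
$S{\left(a \right)} = \sqrt{6}$ ($S{\left(a \right)} = \sqrt{3 + 3} = \sqrt{6}$)
$K{\left(6 \right)} S{\left(0 \right)} + \left(\left(-3 + \left(4 + 0\right)\right) + 0\right) = 2 \cdot 6^{2} \sqrt{6} + \left(\left(-3 + \left(4 + 0\right)\right) + 0\right) = 2 \cdot 36 \sqrt{6} + \left(\left(-3 + 4\right) + 0\right) = 72 \sqrt{6} + \left(1 + 0\right) = 72 \sqrt{6} + 1 = 1 + 72 \sqrt{6}$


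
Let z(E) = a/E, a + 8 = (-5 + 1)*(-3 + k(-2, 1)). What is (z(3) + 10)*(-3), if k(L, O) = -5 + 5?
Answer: -34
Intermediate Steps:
k(L, O) = 0
a = 4 (a = -8 + (-5 + 1)*(-3 + 0) = -8 - 4*(-3) = -8 + 12 = 4)
z(E) = 4/E
(z(3) + 10)*(-3) = (4/3 + 10)*(-3) = (34/3)*(-3) = -34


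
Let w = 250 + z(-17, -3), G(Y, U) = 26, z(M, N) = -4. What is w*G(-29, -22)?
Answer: 6396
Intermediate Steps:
w = 246 (w = 250 - 4 = 246)
w*G(-29, -22) = 246*26 = 6396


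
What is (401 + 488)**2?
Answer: 790321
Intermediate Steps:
(401 + 488)**2 = 889**2 = 790321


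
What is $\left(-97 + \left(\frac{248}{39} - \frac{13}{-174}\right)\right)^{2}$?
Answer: $\frac{4663114369}{568516} \approx 8202.3$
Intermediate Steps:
$\left(-97 + \left(\frac{248}{39} - \frac{13}{-174}\right)\right)^{2} = \left(-97 + \left(248 \cdot \frac{1}{39} - - \frac{13}{174}\right)\right)^{2} = \left(-97 + \left(\frac{248}{39} + \frac{13}{174}\right)\right)^{2} = \left(-97 + \frac{4851}{754}\right)^{2} = \left(- \frac{68287}{754}\right)^{2} = \frac{4663114369}{568516}$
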